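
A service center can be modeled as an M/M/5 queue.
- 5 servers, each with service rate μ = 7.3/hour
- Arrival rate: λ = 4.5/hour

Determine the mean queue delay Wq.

Traffic intensity: ρ = λ/(cμ) = 4.5/(5×7.3) = 0.1233
Since ρ = 0.1233 < 1, system is stable.
Offered load a = λ/μ = cρ = 4.5/7.3 = 0.6164
P₀ = [ Σₙ₌₀^4 aⁿ/n! + a^5/(5!(1-ρ)) ]⁻¹
Σ = a^0/0! + a^1/1! + a^2/2! + a^3/3! + a^4/4! = 1.0000 + 0.6164 + 0.1900 + 0.03904 + 0.006017 = 1.8515
a^5/(5!(1-ρ)) = 0.08901/(120 × 0.8767) = 0.0008461
P₀ = 1/(1.8515 + 0.0008461) = 0.5399
Lq = P₀·a^5·ρ / (5!(1-ρ)²) = 0.53986 × 0.089012 × 0.12329 / (120 × 0.76862) = 0.00006423
Wq = Lq/λ = 0.00006423/4.5 = 0.00001427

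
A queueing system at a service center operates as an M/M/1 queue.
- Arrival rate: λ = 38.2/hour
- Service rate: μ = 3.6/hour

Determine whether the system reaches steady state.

Stability requires ρ = λ/(cμ) < 1
ρ = 38.2/(1 × 3.6) = 38.2/3.60 = 10.6111
Since 10.6111 ≥ 1, the system is UNSTABLE.
Queue grows without bound. Need μ > λ = 38.2.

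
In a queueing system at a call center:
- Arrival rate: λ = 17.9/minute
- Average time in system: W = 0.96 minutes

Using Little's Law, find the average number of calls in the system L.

Little's Law: L = λW
L = 17.9 × 0.96 = 17.1840 calls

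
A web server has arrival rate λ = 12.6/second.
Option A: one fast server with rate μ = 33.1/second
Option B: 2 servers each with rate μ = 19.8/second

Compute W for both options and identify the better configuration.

Option A: single server μ = 33.1 (M/M/1)
  ρ_A = 12.6/33.1 = 0.3807
  W_A = 1/(μ-λ) = 1/(33.1-12.6) = 1/20.50 = 0.04878

Option B: 2 servers μ = 19.8 (M/M/2)
  ρ_B = λ/(cμ) = 12.6/(2×19.8) = 0.3182
  Offered load a = λ/μ = cρ = 12.6/19.8 = 0.6364
  P₀ = [ Σₙ₌₀^1 aⁿ/n! + a^2/(2!(1-ρ)) ]⁻¹
  Σ = a^0/0! + a^1/1! = 1.0000 + 0.6364 = 1.6364
  a^2/(2!(1-ρ)) = 0.4050/(2 × 0.6818) = 0.2970
  P₀ = 1/(1.6364 + 0.2970) = 0.5172
  Lq = P₀·a^2·ρ / (2!(1-ρ)²) = 0.5172 × 0.4050 × 0.3182 / (2 × 0.4649) = 0.07168
  Wq_B = Lq/λ = 0.0716823/12.6 = 0.0056891
  W_B = Wq_B + 1/μ = 0.0056891 + 0.050505 = 0.05619

Since W_A = 0.04878 < W_B = 0.05619, Option A (single fast server) has the shorter time in system.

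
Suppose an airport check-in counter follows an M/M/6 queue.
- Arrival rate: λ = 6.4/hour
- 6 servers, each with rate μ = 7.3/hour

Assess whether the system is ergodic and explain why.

Stability requires ρ = λ/(cμ) < 1
ρ = 6.4/(6 × 7.3) = 6.4/43.80 = 0.1461
Since 0.1461 < 1, the system is STABLE.
The servers are busy 14.61% of the time.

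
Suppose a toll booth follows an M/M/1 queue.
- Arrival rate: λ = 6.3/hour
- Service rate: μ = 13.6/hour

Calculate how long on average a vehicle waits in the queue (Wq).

First, compute utilization: ρ = λ/μ = 6.3/13.6 = 0.4632
For M/M/1: Wq = λ/(μ(μ-λ))
Wq = 6.3/(13.6 × (13.6-6.3))
Wq = 6.3/(13.6 × 7.30)
Wq = 0.06346 hours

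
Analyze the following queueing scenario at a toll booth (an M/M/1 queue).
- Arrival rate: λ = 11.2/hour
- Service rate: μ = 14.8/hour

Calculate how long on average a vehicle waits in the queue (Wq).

First, compute utilization: ρ = λ/μ = 11.2/14.8 = 0.7568
For M/M/1: Wq = λ/(μ(μ-λ))
Wq = 11.2/(14.8 × (14.8-11.2))
Wq = 11.2/(14.8 × 3.60)
Wq = 0.2102 hours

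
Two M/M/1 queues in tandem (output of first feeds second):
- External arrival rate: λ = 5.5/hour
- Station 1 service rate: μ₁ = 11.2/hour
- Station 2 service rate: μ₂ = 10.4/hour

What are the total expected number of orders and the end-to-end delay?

By Jackson's theorem, each station behaves as independent M/M/1.
Station 1: ρ₁ = 5.5/11.2 = 0.4911, L₁ = ρ₁/(1-ρ₁) = λ/(μ₁-λ) = 5.5/5.70 = 0.964912
Station 2: ρ₂ = 5.5/10.4 = 0.5288, L₂ = ρ₂/(1-ρ₂) = λ/(μ₂-λ) = 5.5/4.90 = 1.12245
Total: L = L₁ + L₂ = 0.964912 + 1.12245 = 2.0874
W = L/λ = 2.0874/5.5 = 0.3795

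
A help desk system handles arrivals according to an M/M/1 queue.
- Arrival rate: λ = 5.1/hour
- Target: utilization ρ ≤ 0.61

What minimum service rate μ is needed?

ρ = λ/μ, so μ = λ/ρ
μ ≥ 5.1/0.61 = 8.3607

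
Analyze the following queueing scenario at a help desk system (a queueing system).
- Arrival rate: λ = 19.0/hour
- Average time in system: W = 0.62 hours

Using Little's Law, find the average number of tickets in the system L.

Little's Law: L = λW
L = 19.0 × 0.62 = 11.7800 tickets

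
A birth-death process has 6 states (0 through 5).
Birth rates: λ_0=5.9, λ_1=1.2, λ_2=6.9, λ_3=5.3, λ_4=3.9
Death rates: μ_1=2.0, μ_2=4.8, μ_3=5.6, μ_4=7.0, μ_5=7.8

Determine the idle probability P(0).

Ratios P(n)/P(0) = (λ₀···λₙ₋₁)/(μ₁···μₙ):
P(1)/P(0) = (5.9)/(2.0) = 2.9500
P(2)/P(0) = (5.9×1.2)/(2.0×4.8) = 0.7375
P(3)/P(0) = (5.9×1.2×6.9)/(2.0×4.8×5.6) = 0.9087
P(4)/P(0) = (5.9×1.2×6.9×5.3)/(2.0×4.8×5.6×7.0) = 0.6880
P(5)/P(0) = (5.9×1.2×6.9×5.3×3.9)/(2.0×4.8×5.6×7.0×7.8) = 0.3440

Normalization: ∑ P(n) = 1
P(0) × (1.0000 + 2.9500 + 0.7375 + 0.9087 + 0.6880 + 0.3440) = 1
P(0) × 6.6282 = 1
P(0) = 1/6.6282 = 0.1509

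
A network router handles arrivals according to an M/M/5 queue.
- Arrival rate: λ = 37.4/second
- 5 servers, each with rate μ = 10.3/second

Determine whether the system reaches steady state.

Stability requires ρ = λ/(cμ) < 1
ρ = 37.4/(5 × 10.3) = 37.4/51.50 = 0.7262
Since 0.7262 < 1, the system is STABLE.
The servers are busy 72.62% of the time.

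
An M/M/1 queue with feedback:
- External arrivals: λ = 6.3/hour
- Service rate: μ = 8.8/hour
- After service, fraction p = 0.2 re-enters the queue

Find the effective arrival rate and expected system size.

Effective arrival rate: λ_eff = λ/(1-p) = 6.3/(1-0.2) = 6.3/0.80 = 7.8750
ρ = λ_eff/μ = 7.8750/8.8 = 0.894886
L = ρ/(1-ρ) = 0.894886/(1-0.894886) = 8.5135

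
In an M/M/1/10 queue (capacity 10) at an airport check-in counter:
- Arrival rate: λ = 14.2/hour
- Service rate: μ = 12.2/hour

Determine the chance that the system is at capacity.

ρ = λ/μ = 14.2/12.2 = 1.16393
P₀ = (1-ρ)/(1-ρ^(K+1)) = (1-1.16393)/(1-1.16393^11) = -0.1639/-4.3112 = 0.03802
P_K = P₀×ρ^K = 0.03802 × 1.16393^10 = 0.03802 × 4.5632 = 0.1735
Blocking probability = 17.35%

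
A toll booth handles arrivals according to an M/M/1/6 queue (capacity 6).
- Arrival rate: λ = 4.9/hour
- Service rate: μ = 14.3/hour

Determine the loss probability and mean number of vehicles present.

ρ = λ/μ = 4.9/14.3 = 0.34266
P₀ = (1-ρ)/(1-ρ^(K+1)) = (1-0.34266)/(1-0.34266^7) = 0.6573/0.9994 = 0.6577
P_K = P₀×ρ^K = 0.6577 × 0.34266^6 = 0.6577 × 0.001619 = 0.001065
Blocking probability P_6 = 0.001065 (0.11%)
L = ρ[1 - (K+1)ρ^K + Kρ^(K+1)] / [(1-ρ)(1-ρ^(K+1))]
L = 0.34266 × (1 - 7×0.001619 + 6×0.0005547) / ((1 - 0.34266) × (1 - 0.0005547)) = 0.5174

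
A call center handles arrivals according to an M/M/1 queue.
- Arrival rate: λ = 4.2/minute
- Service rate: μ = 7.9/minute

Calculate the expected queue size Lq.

ρ = λ/μ = 4.2/7.9 = 0.5316
For M/M/1: Lq = λ²/(μ(μ-λ))
Lq = 17.64/(7.9 × 3.70)
Lq = 0.6035 calls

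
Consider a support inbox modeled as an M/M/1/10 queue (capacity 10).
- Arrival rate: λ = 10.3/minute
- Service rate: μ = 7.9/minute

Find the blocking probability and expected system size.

ρ = λ/μ = 10.3/7.9 = 1.3038
P₀ = (1-ρ)/(1-ρ^(K+1)) = (1-1.3038)/(1-1.3038^11) = -0.3038/-17.5063 = 0.01735
P_K = P₀×ρ^K = 0.01735 × 1.3038^10 = 0.01735 × 14.1942 = 0.2463
Blocking probability P_10 = 0.2463 (24.63%)
L = ρ[1 - (K+1)ρ^K + Kρ^(K+1)] / [(1-ρ)(1-ρ^(K+1))]
L = 1.3038 × (1 - 11×14.19416 + 10×18.50635) / ((1 - 1.3038) × (1 - 18.50635)) = 7.3367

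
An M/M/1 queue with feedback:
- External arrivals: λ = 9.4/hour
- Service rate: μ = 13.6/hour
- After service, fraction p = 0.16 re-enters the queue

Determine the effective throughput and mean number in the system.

Effective arrival rate: λ_eff = λ/(1-p) = 9.4/(1-0.16) = 9.4/0.84 = 11.1905
ρ = λ_eff/μ = 11.1905/13.6 = 0.82283
L = ρ/(1-ρ) = 0.82283/(1-0.82283) = 4.6443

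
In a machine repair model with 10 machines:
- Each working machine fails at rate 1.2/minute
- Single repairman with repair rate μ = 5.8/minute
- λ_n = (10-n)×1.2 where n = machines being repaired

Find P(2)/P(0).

P(2)/P(0) = ∏_{i=0}^{2-1} λ_i/μ_{i+1}
= (10-0)×1.2/5.8 × (10-1)×1.2/5.8
= 3.8526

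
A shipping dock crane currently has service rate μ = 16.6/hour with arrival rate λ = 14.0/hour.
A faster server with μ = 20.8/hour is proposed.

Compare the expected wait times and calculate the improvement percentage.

System 1: ρ₁ = 14.0/16.6 = 0.8434, W₁ = 1/(16.6-14.0) = 0.38462
System 2: ρ₂ = 14.0/20.8 = 0.6731, W₂ = 1/(20.8-14.0) = 0.14706
Improvement: (W₁-W₂)/W₁ = (0.38462-0.14706)/0.38462 = 61.76%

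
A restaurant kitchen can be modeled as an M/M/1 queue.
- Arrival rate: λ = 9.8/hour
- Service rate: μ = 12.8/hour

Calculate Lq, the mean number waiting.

ρ = λ/μ = 9.8/12.8 = 0.7656
For M/M/1: Lq = λ²/(μ(μ-λ))
Lq = 96.04/(12.8 × 3.00)
Lq = 2.5010 orders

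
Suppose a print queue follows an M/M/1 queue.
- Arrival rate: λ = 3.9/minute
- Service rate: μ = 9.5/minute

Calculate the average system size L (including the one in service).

ρ = λ/μ = 3.9/9.5 = 0.4105
For M/M/1: L = λ/(μ-λ)
L = 3.9/(9.5-3.9) = 3.9/5.60
L = 0.6964 jobs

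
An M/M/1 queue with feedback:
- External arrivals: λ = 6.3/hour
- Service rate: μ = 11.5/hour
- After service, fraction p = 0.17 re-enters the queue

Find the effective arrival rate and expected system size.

Effective arrival rate: λ_eff = λ/(1-p) = 6.3/(1-0.17) = 6.3/0.83 = 7.5904
ρ = λ_eff/μ = 7.5904/11.5 = 0.66003
L = ρ/(1-ρ) = 0.66003/(1-0.66003) = 1.9414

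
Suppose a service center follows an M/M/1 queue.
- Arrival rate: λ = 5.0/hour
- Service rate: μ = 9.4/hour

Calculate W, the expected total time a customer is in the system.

First, compute utilization: ρ = λ/μ = 5.0/9.4 = 0.5319
For M/M/1: W = 1/(μ-λ)
W = 1/(9.4-5.0) = 1/4.40
W = 0.2273 hours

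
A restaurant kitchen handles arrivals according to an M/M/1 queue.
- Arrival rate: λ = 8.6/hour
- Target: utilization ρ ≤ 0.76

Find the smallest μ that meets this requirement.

ρ = λ/μ, so μ = λ/ρ
μ ≥ 8.6/0.76 = 11.3158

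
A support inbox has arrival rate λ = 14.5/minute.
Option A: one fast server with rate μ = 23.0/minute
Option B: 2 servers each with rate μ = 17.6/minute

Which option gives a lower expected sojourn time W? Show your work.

Option A: single server μ = 23.0 (M/M/1)
  ρ_A = 14.5/23.0 = 0.6304
  W_A = 1/(μ-λ) = 1/(23.0-14.5) = 1/8.50 = 0.1176

Option B: 2 servers μ = 17.6 (M/M/2)
  ρ_B = λ/(cμ) = 14.5/(2×17.6) = 0.4119
  Offered load a = λ/μ = cρ = 14.5/17.6 = 0.8239
  P₀ = [ Σₙ₌₀^1 aⁿ/n! + a^2/(2!(1-ρ)) ]⁻¹
  Σ = a^0/0! + a^1/1! = 1.0000 + 0.8239 = 1.8239
  a^2/(2!(1-ρ)) = 0.6788/(2 × 0.5881) = 0.5771
  P₀ = 1/(1.8239 + 0.5771) = 0.4165
  Lq = P₀·a^2·ρ / (2!(1-ρ)²) = 0.4165 × 0.6788 × 0.4119 / (2 × 0.3458) = 0.1684
  Wq_B = Lq/λ = 0.1684/14.5 = 0.01161
  W_B = Wq_B + 1/μ = 0.01161 + 0.05682 = 0.06843

Since W_B = 0.06843 < W_A = 0.1176, Option B (multiple servers) has the shorter time in system.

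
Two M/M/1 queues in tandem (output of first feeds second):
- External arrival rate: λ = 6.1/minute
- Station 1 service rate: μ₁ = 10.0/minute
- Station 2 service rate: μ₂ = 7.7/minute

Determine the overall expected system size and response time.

By Jackson's theorem, each station behaves as independent M/M/1.
Station 1: ρ₁ = 6.1/10.0 = 0.6100, L₁ = ρ₁/(1-ρ₁) = λ/(μ₁-λ) = 6.1/3.90 = 1.5641
Station 2: ρ₂ = 6.1/7.7 = 0.7922, L₂ = ρ₂/(1-ρ₂) = λ/(μ₂-λ) = 6.1/1.60 = 3.8125
Total: L = L₁ + L₂ = 1.5641 + 3.8125 = 5.3766
W = L/λ = 5.3766/6.1 = 0.8814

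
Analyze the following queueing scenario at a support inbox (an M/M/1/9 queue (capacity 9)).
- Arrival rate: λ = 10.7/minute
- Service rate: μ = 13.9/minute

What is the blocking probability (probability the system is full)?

ρ = λ/μ = 10.7/13.9 = 0.76978
P₀ = (1-ρ)/(1-ρ^(K+1)) = (1-0.76978)/(1-0.76978^10) = 0.2302/0.9269 = 0.2484
P_K = P₀×ρ^K = 0.24836 × 0.76978^9 = 0.24836 × 0.094907 = 0.02357
Blocking probability = 2.36%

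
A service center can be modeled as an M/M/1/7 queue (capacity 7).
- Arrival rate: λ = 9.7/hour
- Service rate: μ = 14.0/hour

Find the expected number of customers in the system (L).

ρ = λ/μ = 9.7/14.0 = 0.69286
P₀ = (1-ρ)/(1-ρ^(K+1)) = (1-0.69286)/(1-0.69286^8) = 0.30714/0.94689 = 0.3244
P_K = P₀×ρ^K = 0.32437 × 0.69286^7 = 0.32437 × 0.076651 = 0.02486
L = ρ[1 - (K+1)ρ^K + Kρ^(K+1)] / [(1-ρ)(1-ρ^(K+1))]
L = 0.69286 × (1 - 8×0.076651 + 7×0.053108) / ((1 - 0.69286) × (1 - 0.053108)) = 1.8071 customers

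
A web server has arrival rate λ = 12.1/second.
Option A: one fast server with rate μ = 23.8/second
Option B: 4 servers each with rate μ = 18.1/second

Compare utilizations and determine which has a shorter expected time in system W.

Option A: single server μ = 23.8 (M/M/1)
  ρ_A = 12.1/23.8 = 0.5084
  W_A = 1/(μ-λ) = 1/(23.8-12.1) = 1/11.70 = 0.08547

Option B: 4 servers μ = 18.1 (M/M/4)
  ρ_B = λ/(cμ) = 12.1/(4×18.1) = 0.1671
  Offered load a = λ/μ = cρ = 12.1/18.1 = 0.6685
  P₀ = [ Σₙ₌₀^3 aⁿ/n! + a^4/(4!(1-ρ)) ]⁻¹
  Σ = a^0/0! + a^1/1! + a^2/2! + a^3/3! = 1.0000 + 0.6685 + 0.2235 + 0.04979 = 1.9418
  a^4/(4!(1-ρ)) = 0.19972/(24 × 0.83287) = 0.009992
  P₀ = 1/(1.94175 + 0.00999165) = 0.5124
  Lq = P₀·a^4·ρ / (4!(1-ρ)²) = 0.5124 × 0.1997 × 0.1671 / (24 × 0.6937) = 0.001027
  Wq_B = Lq/λ = 0.0010273/12.1 = 0.00008490
  W_B = Wq_B + 1/μ = 0.00008490 + 0.05525 = 0.05533

Since W_B = 0.05533 < W_A = 0.08547, Option B (multiple servers) has the shorter time in system.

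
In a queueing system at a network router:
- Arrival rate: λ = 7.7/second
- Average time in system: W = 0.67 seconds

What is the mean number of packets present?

Little's Law: L = λW
L = 7.7 × 0.67 = 5.1590 packets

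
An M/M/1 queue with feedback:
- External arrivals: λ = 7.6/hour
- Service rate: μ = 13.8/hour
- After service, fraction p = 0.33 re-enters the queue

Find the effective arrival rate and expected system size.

Effective arrival rate: λ_eff = λ/(1-p) = 7.6/(1-0.33) = 7.6/0.67 = 11.3433
ρ = λ_eff/μ = 11.3433/13.8 = 0.82198
L = ρ/(1-ρ) = 0.82198/(1-0.82198) = 4.6173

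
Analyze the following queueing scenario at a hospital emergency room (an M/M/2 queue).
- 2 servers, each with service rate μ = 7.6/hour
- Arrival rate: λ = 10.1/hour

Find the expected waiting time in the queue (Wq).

Traffic intensity: ρ = λ/(cμ) = 10.1/(2×7.6) = 0.6645
Since ρ = 0.6645 < 1, system is stable.
Offered load a = λ/μ = cρ = 10.1/7.6 = 1.3289
P₀ = [ Σₙ₌₀^1 aⁿ/n! + a^2/(2!(1-ρ)) ]⁻¹
Σ = a^0/0! + a^1/1! = 1.0000 + 1.3289 = 2.3289
a^2/(2!(1-ρ)) = 1.7661/(2 × 0.33553) = 2.6318
P₀ = 1/(2.3289 + 2.6318) = 0.2016
Lq = P₀·a^2·ρ / (2!(1-ρ)²) = 0.201581 × 1.76610 × 0.664474 / (2 × 0.112578) = 1.0507
Wq = Lq/λ = 1.0507/10.1 = 0.1040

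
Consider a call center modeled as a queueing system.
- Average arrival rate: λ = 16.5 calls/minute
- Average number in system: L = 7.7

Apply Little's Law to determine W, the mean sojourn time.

Little's Law: L = λW, so W = L/λ
W = 7.7/16.5 = 0.4667 minutes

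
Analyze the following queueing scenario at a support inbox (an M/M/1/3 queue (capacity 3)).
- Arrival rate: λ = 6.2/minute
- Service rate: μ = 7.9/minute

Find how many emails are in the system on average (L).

ρ = λ/μ = 6.2/7.9 = 0.7848
P₀ = (1-ρ)/(1-ρ^(K+1)) = (1-0.7848)/(1-0.7848^4) = 0.2152/0.6207 = 0.3467
P_K = P₀×ρ^K = 0.3467 × 0.7848^3 = 0.3467 × 0.4834 = 0.1676
L = ρ[1 - (K+1)ρ^K + Kρ^(K+1)] / [(1-ρ)(1-ρ^(K+1))]
L = 0.7848 × (1 - 4×0.48337 + 3×0.37935) / ((1 - 0.7848) × (1 - 0.37935)) = 1.2020 emails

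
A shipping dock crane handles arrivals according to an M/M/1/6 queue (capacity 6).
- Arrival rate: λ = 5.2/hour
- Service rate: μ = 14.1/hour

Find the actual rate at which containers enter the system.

ρ = λ/μ = 5.2/14.1 = 0.3688
P₀ = (1-ρ)/(1-ρ^(K+1)) = (1-0.3688)/(1-0.3688^7) = 0.6312/0.9991 = 0.6318
P_K = P₀×ρ^K = 0.6318 × 0.3688^6 = 0.6318 × 0.002516 = 0.001590
λ_eff = λ(1-P_K) = 5.2 × (1 - 0.001590) = 5.2 × 0.9984 = 5.1917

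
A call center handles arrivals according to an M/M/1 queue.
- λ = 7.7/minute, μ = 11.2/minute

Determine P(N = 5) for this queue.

ρ = λ/μ = 7.7/11.2 = 0.6875
P(n) = (1-ρ)ρⁿ
P(5) = (1-0.6875) × 0.6875^5
P(5) = 0.3125 × 0.1536
P(5) = 0.04800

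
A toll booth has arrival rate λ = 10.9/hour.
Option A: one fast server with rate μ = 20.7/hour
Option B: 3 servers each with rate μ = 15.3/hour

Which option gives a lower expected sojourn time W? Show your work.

Option A: single server μ = 20.7 (M/M/1)
  ρ_A = 10.9/20.7 = 0.5266
  W_A = 1/(μ-λ) = 1/(20.7-10.9) = 1/9.80 = 0.1020

Option B: 3 servers μ = 15.3 (M/M/3)
  ρ_B = λ/(cμ) = 10.9/(3×15.3) = 0.2375
  Offered load a = λ/μ = cρ = 10.9/15.3 = 0.7124
  P₀ = [ Σₙ₌₀^2 aⁿ/n! + a^3/(3!(1-ρ)) ]⁻¹
  Σ = a^0/0! + a^1/1! + a^2/2! = 1.0000 + 0.7124 + 0.2538 = 1.9662
  a^3/(3!(1-ρ)) = 0.36158/(6 × 0.76253) = 0.07903
  P₀ = 1/(1.9662 + 0.07903) = 0.4889
  Lq = P₀·a^3·ρ / (3!(1-ρ)²) = 0.48895 × 0.36158 × 0.23747 / (6 × 0.58145) = 0.01203
  Wq_B = Lq/λ = 0.01203/10.9 = 0.001104
  W_B = Wq_B + 1/μ = 0.001104 + 0.06536 = 0.06646

Since W_B = 0.06646 < W_A = 0.1020, Option B (multiple servers) has the shorter time in system.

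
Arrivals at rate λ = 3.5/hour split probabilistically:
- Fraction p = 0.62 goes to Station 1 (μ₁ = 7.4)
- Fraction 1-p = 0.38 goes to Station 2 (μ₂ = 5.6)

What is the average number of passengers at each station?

Effective rates: λ₁ = 3.5×0.62 = 2.17, λ₂ = 3.5×0.38 = 1.33
Station 1: ρ₁ = 2.17/7.4 = 0.29324, L₁ = ρ₁/(1-ρ₁) = 0.29324/(1-0.29324) = 0.4149
Station 2: ρ₂ = 1.33/5.6 = 0.2375, L₂ = ρ₂/(1-ρ₂) = 0.2375/(1-0.2375) = 0.3115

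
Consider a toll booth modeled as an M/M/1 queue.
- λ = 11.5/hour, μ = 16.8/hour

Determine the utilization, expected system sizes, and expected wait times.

Step 1: ρ = λ/μ = 11.5/16.8 = 0.6845
Step 2: L = λ/(μ-λ) = 11.5/5.30 = 2.1698
Step 3: Lq = λ²/(μ(μ-λ)) = 132.25/(16.8×5.30) = 1.4853
Step 4: W = 1/(μ-λ) = 1/5.30 = 0.18868
Step 5: Wq = λ/(μ(μ-λ)) = 11.5/(16.8×5.30) = 0.1292
Step 6: P(0) = 1-ρ = 0.3155
Verify: L = λW = 11.5×0.18868 = 2.1698 ✔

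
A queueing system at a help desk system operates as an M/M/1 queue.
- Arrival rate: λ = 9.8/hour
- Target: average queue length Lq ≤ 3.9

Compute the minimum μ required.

For M/M/1: Lq = λ²/(μ(μ-λ))
Need Lq ≤ 3.9, i.e. μ(μ-λ) ≥ λ²/3.9
μ² - 9.8μ - 96.04/3.9 ≥ 0  →  μ² - 9.8μ - 24.62564 ≥ 0
Quadratic formula (positive root): μ = [λ + √(λ² + 4×24.62564)]/2
Discriminant: 96.04 + 4×24.62564 = 194.5426, √194.5426 = 13.94785
μ ≥ (9.8 + 13.94785)/2 = 11.8739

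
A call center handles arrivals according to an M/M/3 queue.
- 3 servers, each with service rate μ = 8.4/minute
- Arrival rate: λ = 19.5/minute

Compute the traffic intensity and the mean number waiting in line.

Traffic intensity: ρ = λ/(cμ) = 19.5/(3×8.4) = 0.7738
Since ρ = 0.7738 < 1, system is stable.
Offered load a = λ/μ = cρ = 19.5/8.4 = 2.3214
P₀ = [ Σₙ₌₀^2 aⁿ/n! + a^3/(3!(1-ρ)) ]⁻¹
Σ = a^0/0! + a^1/1! + a^2/2! = 1.0000 + 2.3214 + 2.6945 = 6.0159
a^3/(3!(1-ρ)) = 12.5102/(6 × 0.22619) = 9.2181
P₀ = 1/(6.0159 + 9.2181) = 0.06564
Lq = P₀·a^3·ρ / (3!(1-ρ)²) = 0.065643 × 12.5102 × 0.77381 / (6 × 0.051162) = 2.0701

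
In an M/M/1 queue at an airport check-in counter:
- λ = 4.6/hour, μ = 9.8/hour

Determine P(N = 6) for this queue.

ρ = λ/μ = 4.6/9.8 = 0.46939
P(n) = (1-ρ)ρⁿ
P(6) = (1-0.46939) × 0.46939^6
P(6) = 0.53061 × 0.010696
P(6) = 0.005675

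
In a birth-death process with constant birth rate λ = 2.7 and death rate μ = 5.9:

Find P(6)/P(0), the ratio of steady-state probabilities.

For constant rates: P(n)/P(0) = (λ/μ)^n
P(6)/P(0) = (2.7/5.9)^6 = 0.45763^6 = 0.009185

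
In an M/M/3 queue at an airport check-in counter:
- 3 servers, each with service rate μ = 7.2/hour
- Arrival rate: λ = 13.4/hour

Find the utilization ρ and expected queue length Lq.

Traffic intensity: ρ = λ/(cμ) = 13.4/(3×7.2) = 0.6204
Since ρ = 0.6204 < 1, system is stable.
Offered load a = λ/μ = cρ = 13.4/7.2 = 1.8611
P₀ = [ Σₙ₌₀^2 aⁿ/n! + a^3/(3!(1-ρ)) ]⁻¹
Σ = a^0/0! + a^1/1! + a^2/2! = 1.0000 + 1.8611 + 1.7319 = 4.5930
a^3/(3!(1-ρ)) = 6.4464/(6 × 0.37963) = 2.8301
P₀ = 1/(4.5930 + 2.8301) = 0.1347
Lq = P₀·a^3·ρ / (3!(1-ρ)²) = 0.13471 × 6.4464 × 0.62037 / (6 × 0.14412) = 0.6230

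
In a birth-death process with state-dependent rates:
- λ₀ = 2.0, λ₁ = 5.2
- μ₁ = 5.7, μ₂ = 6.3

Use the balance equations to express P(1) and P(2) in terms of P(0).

Balance equations:
State 0: λ₀P₀ = μ₁P₁ → P₁ = (λ₀/μ₁)P₀ = (2.0/5.7)P₀ = 0.3509P₀
State 1: P₂ = (λ₀λ₁)/(μ₁μ₂)P₀ = (2.0×5.2)/(5.7×6.3)P₀ = 0.2896P₀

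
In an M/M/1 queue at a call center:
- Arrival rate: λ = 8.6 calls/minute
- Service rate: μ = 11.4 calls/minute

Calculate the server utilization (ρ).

Server utilization: ρ = λ/μ
ρ = 8.6/11.4 = 0.7544
The server is busy 75.44% of the time.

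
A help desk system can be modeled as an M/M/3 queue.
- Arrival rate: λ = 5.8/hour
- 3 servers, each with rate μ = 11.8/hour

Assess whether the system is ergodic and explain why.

Stability requires ρ = λ/(cμ) < 1
ρ = 5.8/(3 × 11.8) = 5.8/35.40 = 0.1638
Since 0.1638 < 1, the system is STABLE.
The servers are busy 16.38% of the time.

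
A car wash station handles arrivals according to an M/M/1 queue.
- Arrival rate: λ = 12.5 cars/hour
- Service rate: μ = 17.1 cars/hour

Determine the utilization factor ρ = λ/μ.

Server utilization: ρ = λ/μ
ρ = 12.5/17.1 = 0.7310
The server is busy 73.10% of the time.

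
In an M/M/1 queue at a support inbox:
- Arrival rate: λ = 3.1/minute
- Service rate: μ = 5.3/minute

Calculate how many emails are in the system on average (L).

ρ = λ/μ = 3.1/5.3 = 0.5849
For M/M/1: L = λ/(μ-λ)
L = 3.1/(5.3-3.1) = 3.1/2.20
L = 1.4091 emails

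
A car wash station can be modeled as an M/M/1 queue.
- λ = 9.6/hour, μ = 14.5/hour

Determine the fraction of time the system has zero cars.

ρ = λ/μ = 9.6/14.5 = 0.6621
P(0) = 1 - ρ = 1 - 0.6621 = 0.3379
The server is idle 33.79% of the time.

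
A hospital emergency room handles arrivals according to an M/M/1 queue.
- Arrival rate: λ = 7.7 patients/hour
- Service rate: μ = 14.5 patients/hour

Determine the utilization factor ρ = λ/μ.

Server utilization: ρ = λ/μ
ρ = 7.7/14.5 = 0.5310
The server is busy 53.10% of the time.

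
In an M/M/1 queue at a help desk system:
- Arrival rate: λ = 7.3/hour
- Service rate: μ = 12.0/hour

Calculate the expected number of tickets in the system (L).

ρ = λ/μ = 7.3/12.0 = 0.6083
For M/M/1: L = λ/(μ-λ)
L = 7.3/(12.0-7.3) = 7.3/4.70
L = 1.5532 tickets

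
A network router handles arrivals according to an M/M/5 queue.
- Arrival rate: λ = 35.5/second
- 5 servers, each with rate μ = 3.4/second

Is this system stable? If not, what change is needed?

Stability requires ρ = λ/(cμ) < 1
ρ = 35.5/(5 × 3.4) = 35.5/17.00 = 2.0882
Since 2.0882 ≥ 1, the system is UNSTABLE.
Need c > λ/μ = 35.5/3.4 = 10.44.
Minimum servers needed: c = 11.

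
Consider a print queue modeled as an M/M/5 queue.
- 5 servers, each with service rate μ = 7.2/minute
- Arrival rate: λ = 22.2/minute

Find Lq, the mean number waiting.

Traffic intensity: ρ = λ/(cμ) = 22.2/(5×7.2) = 0.6167
Since ρ = 0.6167 < 1, system is stable.
Offered load a = λ/μ = cρ = 22.2/7.2 = 3.0833
P₀ = [ Σₙ₌₀^4 aⁿ/n! + a^5/(5!(1-ρ)) ]⁻¹
Σ = a^0/0! + a^1/1! + a^2/2! + a^3/3! + a^4/4! = 1.0000 + 3.0833 + 4.7535 + 4.8855 + 3.7659 = 17.4882
a^5/(5!(1-ρ)) = 278.6778/(120 × 0.383333) = 6.0582
P₀ = 1/(17.4882 + 6.0582) = 0.04247
Lq = P₀·a^5·ρ / (5!(1-ρ)²) = 0.042469 × 278.6778 × 0.61667 / (120 × 0.14694) = 0.4139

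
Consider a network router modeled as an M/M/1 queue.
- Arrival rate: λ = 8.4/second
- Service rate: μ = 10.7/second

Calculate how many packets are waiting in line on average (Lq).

ρ = λ/μ = 8.4/10.7 = 0.7850
For M/M/1: Lq = λ²/(μ(μ-λ))
Lq = 70.56/(10.7 × 2.30)
Lq = 2.8671 packets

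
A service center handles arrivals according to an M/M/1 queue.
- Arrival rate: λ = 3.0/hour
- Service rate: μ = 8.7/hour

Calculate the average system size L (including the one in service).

ρ = λ/μ = 3.0/8.7 = 0.3448
For M/M/1: L = λ/(μ-λ)
L = 3.0/(8.7-3.0) = 3.0/5.70
L = 0.5263 customers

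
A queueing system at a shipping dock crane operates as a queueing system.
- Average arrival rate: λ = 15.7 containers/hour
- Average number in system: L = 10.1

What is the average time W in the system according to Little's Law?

Little's Law: L = λW, so W = L/λ
W = 10.1/15.7 = 0.6433 hours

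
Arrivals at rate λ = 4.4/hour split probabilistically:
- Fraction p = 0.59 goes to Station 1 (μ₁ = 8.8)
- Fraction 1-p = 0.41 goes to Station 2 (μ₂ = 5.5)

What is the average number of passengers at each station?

Effective rates: λ₁ = 4.4×0.59 = 2.596, λ₂ = 4.4×0.41 = 1.804
Station 1: ρ₁ = 2.596/8.8 = 0.2950, L₁ = ρ₁/(1-ρ₁) = 0.2950/(1-0.2950) = 0.4184
Station 2: ρ₂ = 1.804/5.5 = 0.3280, L₂ = ρ₂/(1-ρ₂) = 0.3280/(1-0.3280) = 0.4881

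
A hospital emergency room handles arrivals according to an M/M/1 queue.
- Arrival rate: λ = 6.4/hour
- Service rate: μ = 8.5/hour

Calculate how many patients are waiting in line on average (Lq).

ρ = λ/μ = 6.4/8.5 = 0.7529
For M/M/1: Lq = λ²/(μ(μ-λ))
Lq = 40.96/(8.5 × 2.10)
Lq = 2.2947 patients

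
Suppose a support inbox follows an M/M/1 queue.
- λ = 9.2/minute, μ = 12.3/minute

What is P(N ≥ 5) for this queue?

ρ = λ/μ = 9.2/12.3 = 0.74797
P(N ≥ n) = ρⁿ
P(N ≥ 5) = 0.74797^5
P(N ≥ 5) = 0.2341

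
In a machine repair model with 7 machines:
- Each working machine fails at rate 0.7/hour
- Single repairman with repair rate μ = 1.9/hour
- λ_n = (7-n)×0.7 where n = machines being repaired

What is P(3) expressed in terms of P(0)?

P(3)/P(0) = ∏_{i=0}^{3-1} λ_i/μ_{i+1}
= (7-0)×0.7/1.9 × (7-1)×0.7/1.9 × (7-2)×0.7/1.9
= 10.5015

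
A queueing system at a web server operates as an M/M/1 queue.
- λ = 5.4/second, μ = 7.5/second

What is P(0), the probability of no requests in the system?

ρ = λ/μ = 5.4/7.5 = 0.7200
P(0) = 1 - ρ = 1 - 0.7200 = 0.2800
The server is idle 28.00% of the time.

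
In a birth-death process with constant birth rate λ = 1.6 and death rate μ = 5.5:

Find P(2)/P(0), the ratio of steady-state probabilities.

For constant rates: P(n)/P(0) = (λ/μ)^n
P(2)/P(0) = (1.6/5.5)^2 = 0.29091^2 = 0.08463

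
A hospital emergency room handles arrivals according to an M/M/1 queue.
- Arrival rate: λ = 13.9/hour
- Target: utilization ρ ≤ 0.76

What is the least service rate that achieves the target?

ρ = λ/μ, so μ = λ/ρ
μ ≥ 13.9/0.76 = 18.2895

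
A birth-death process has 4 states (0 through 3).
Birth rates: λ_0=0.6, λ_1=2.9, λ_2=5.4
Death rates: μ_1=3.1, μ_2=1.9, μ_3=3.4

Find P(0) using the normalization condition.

Ratios P(n)/P(0) = (λ₀···λₙ₋₁)/(μ₁···μₙ):
P(1)/P(0) = (0.6)/(3.1) = 0.19355
P(2)/P(0) = (0.6×2.9)/(3.1×1.9) = 0.29542
P(3)/P(0) = (0.6×2.9×5.4)/(3.1×1.9×3.4) = 0.46919

Normalization: ∑ P(n) = 1
P(0) × (1.0000 + 0.19355 + 0.29542 + 0.46919) = 1
P(0) × 1.9582 = 1
P(0) = 1/1.9582 = 0.5107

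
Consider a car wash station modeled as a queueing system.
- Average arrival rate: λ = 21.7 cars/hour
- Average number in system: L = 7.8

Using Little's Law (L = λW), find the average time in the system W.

Little's Law: L = λW, so W = L/λ
W = 7.8/21.7 = 0.3594 hours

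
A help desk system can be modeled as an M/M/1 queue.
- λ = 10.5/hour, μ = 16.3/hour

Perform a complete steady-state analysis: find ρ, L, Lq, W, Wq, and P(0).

Step 1: ρ = λ/μ = 10.5/16.3 = 0.6442
Step 2: L = λ/(μ-λ) = 10.5/5.80 = 1.8103
Step 3: Lq = λ²/(μ(μ-λ)) = 110.25/(16.3×5.80) = 1.1662
Step 4: W = 1/(μ-λ) = 1/5.80 = 0.17241
Step 5: Wq = λ/(μ(μ-λ)) = 10.5/(16.3×5.80) = 0.1111
Step 6: P(0) = 1-ρ = 0.3558
Verify: L = λW = 10.5×0.17241 = 1.8103 ✔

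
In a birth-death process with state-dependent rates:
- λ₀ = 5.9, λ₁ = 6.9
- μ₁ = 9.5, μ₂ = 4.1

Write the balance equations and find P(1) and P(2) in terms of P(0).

Balance equations:
State 0: λ₀P₀ = μ₁P₁ → P₁ = (λ₀/μ₁)P₀ = (5.9/9.5)P₀ = 0.6211P₀
State 1: P₂ = (λ₀λ₁)/(μ₁μ₂)P₀ = (5.9×6.9)/(9.5×4.1)P₀ = 1.0452P₀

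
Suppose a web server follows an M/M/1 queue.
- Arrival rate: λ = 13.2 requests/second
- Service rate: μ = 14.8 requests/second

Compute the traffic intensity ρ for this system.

Server utilization: ρ = λ/μ
ρ = 13.2/14.8 = 0.8919
The server is busy 89.19% of the time.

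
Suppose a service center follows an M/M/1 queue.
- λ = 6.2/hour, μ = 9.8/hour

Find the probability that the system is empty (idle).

ρ = λ/μ = 6.2/9.8 = 0.6327
P(0) = 1 - ρ = 1 - 0.6327 = 0.3673
The server is idle 36.73% of the time.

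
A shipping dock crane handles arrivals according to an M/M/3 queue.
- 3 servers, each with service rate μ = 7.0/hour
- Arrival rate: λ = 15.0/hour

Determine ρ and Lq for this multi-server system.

Traffic intensity: ρ = λ/(cμ) = 15.0/(3×7.0) = 0.7143
Since ρ = 0.7143 < 1, system is stable.
Offered load a = λ/μ = cρ = 15.0/7.0 = 2.1429
P₀ = [ Σₙ₌₀^2 aⁿ/n! + a^3/(3!(1-ρ)) ]⁻¹
Σ = a^0/0! + a^1/1! + a^2/2! = 1.0000 + 2.1429 + 2.2959 = 5.4388
a^3/(3!(1-ρ)) = 9.83965/(6 × 0.285714) = 5.7398
P₀ = 1/(5.4388 + 5.7398) = 0.08946
Lq = P₀·a^3·ρ / (3!(1-ρ)²) = 0.089457 × 9.8397 × 0.71429 / (6 × 0.081633) = 1.2837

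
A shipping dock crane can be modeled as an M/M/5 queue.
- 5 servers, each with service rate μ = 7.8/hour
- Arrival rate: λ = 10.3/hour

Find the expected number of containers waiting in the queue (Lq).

Traffic intensity: ρ = λ/(cμ) = 10.3/(5×7.8) = 0.2641
Since ρ = 0.2641 < 1, system is stable.
Offered load a = λ/μ = cρ = 10.3/7.8 = 1.3205
P₀ = [ Σₙ₌₀^4 aⁿ/n! + a^5/(5!(1-ρ)) ]⁻¹
Σ = a^0/0! + a^1/1! + a^2/2! + a^3/3! + a^4/4! = 1.0000 + 1.3205 + 0.8719 + 0.3838 + 0.1267 = 3.7029
a^5/(5!(1-ρ)) = 4.0153/(120 × 0.7359) = 0.04547
P₀ = 1/(3.7029 + 0.04547) = 0.2668
Lq = P₀·a^5·ρ / (5!(1-ρ)²) = 0.26679 × 4.0153 × 0.26410 / (120 × 0.54155) = 0.004353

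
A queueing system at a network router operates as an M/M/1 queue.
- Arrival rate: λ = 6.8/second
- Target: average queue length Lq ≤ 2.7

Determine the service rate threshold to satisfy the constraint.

For M/M/1: Lq = λ²/(μ(μ-λ))
Need Lq ≤ 2.7, i.e. μ(μ-λ) ≥ λ²/2.7
μ² - 6.8μ - 46.24/2.7 ≥ 0  →  μ² - 6.8μ - 17.12593 ≥ 0
Quadratic formula (positive root): μ = [λ + √(λ² + 4×17.12593)]/2
Discriminant: 46.24 + 4×17.12593 = 114.7437, √114.7437 = 10.7118
μ ≥ (6.8 + 10.7118)/2 = 8.7559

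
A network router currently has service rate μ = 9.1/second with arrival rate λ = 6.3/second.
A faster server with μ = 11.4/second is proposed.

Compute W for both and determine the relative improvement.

System 1: ρ₁ = 6.3/9.1 = 0.6923, W₁ = 1/(9.1-6.3) = 0.35714
System 2: ρ₂ = 6.3/11.4 = 0.5526, W₂ = 1/(11.4-6.3) = 0.19608
Improvement: (W₁-W₂)/W₁ = (0.35714-0.19608)/0.35714 = 45.10%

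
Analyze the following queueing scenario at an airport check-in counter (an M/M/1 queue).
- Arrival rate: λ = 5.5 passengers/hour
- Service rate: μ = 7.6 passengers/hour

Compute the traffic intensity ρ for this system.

Server utilization: ρ = λ/μ
ρ = 5.5/7.6 = 0.7237
The server is busy 72.37% of the time.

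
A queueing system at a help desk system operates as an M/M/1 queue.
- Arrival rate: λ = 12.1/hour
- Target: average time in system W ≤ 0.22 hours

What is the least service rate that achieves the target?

For M/M/1: W = 1/(μ-λ)
Need W ≤ 0.22, so 1/(μ-λ) ≤ 0.22
μ - λ ≥ 1/0.22 = 4.5455
μ ≥ 12.1 + 4.5455 = 16.6455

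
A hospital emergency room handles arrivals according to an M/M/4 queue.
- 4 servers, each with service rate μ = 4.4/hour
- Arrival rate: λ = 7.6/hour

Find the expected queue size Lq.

Traffic intensity: ρ = λ/(cμ) = 7.6/(4×4.4) = 0.4318
Since ρ = 0.4318 < 1, system is stable.
Offered load a = λ/μ = cρ = 7.6/4.4 = 1.7273
P₀ = [ Σₙ₌₀^3 aⁿ/n! + a^4/(4!(1-ρ)) ]⁻¹
Σ = a^0/0! + a^1/1! + a^2/2! + a^3/3! = 1.0000 + 1.7273 + 1.4917 + 0.8589 = 5.0779
a^4/(4!(1-ρ)) = 8.9011/(24 × 0.5682) = 0.6527
P₀ = 1/(5.0779 + 0.6527) = 0.1745
Lq = P₀·a^4·ρ / (4!(1-ρ)²) = 0.1745 × 8.9011 × 0.4318 / (24 × 0.3228) = 0.08657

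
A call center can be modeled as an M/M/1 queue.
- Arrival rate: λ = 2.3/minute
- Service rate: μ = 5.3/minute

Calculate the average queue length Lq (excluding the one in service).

ρ = λ/μ = 2.3/5.3 = 0.4340
For M/M/1: Lq = λ²/(μ(μ-λ))
Lq = 5.29/(5.3 × 3.00)
Lq = 0.3327 calls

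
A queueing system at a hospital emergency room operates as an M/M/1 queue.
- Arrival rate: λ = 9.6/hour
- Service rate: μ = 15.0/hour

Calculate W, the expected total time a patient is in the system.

First, compute utilization: ρ = λ/μ = 9.6/15.0 = 0.6400
For M/M/1: W = 1/(μ-λ)
W = 1/(15.0-9.6) = 1/5.40
W = 0.1852 hours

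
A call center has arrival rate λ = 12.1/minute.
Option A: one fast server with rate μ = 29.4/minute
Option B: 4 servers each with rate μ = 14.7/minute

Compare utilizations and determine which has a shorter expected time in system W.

Option A: single server μ = 29.4 (M/M/1)
  ρ_A = 12.1/29.4 = 0.4116
  W_A = 1/(μ-λ) = 1/(29.4-12.1) = 1/17.30 = 0.05780

Option B: 4 servers μ = 14.7 (M/M/4)
  ρ_B = λ/(cμ) = 12.1/(4×14.7) = 0.2058
  Offered load a = λ/μ = cρ = 12.1/14.7 = 0.8231
  P₀ = [ Σₙ₌₀^3 aⁿ/n! + a^4/(4!(1-ρ)) ]⁻¹
  Σ = a^0/0! + a^1/1! + a^2/2! + a^3/3! = 1.0000 + 0.8231 + 0.3388 + 0.09295 = 2.2549
  a^4/(4!(1-ρ)) = 0.45906/(24 × 0.79422) = 0.02408
  P₀ = 1/(2.2549 + 0.02408) = 0.4388
  Lq = P₀·a^4·ρ / (4!(1-ρ)²) = 0.43880 × 0.45906 × 0.20578 / (24 × 0.63078) = 0.002738
  Wq_B = Lq/λ = 0.00273815/12.1 = 0.00022629
  W_B = Wq_B + 1/μ = 0.00022629 + 0.068027 = 0.06825

Since W_A = 0.05780 < W_B = 0.06825, Option A (single fast server) has the shorter time in system.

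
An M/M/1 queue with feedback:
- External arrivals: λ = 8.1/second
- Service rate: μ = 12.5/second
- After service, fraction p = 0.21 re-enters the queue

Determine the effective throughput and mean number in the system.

Effective arrival rate: λ_eff = λ/(1-p) = 8.1/(1-0.21) = 8.1/0.79 = 10.25316
ρ = λ_eff/μ = 10.25316/12.5 = 0.820253
L = ρ/(1-ρ) = 0.820253/(1-0.820253) = 4.5634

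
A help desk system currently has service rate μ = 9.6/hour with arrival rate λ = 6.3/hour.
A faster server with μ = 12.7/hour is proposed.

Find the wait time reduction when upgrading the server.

System 1: ρ₁ = 6.3/9.6 = 0.6562, W₁ = 1/(9.6-6.3) = 0.30303
System 2: ρ₂ = 6.3/12.7 = 0.4961, W₂ = 1/(12.7-6.3) = 0.15625
Improvement: (W₁-W₂)/W₁ = (0.30303-0.15625)/0.30303 = 48.44%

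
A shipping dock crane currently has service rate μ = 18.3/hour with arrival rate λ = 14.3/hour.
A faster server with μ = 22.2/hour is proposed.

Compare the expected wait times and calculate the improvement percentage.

System 1: ρ₁ = 14.3/18.3 = 0.7814, W₁ = 1/(18.3-14.3) = 0.25000
System 2: ρ₂ = 14.3/22.2 = 0.6441, W₂ = 1/(22.2-14.3) = 0.12658
Improvement: (W₁-W₂)/W₁ = (0.25000-0.12658)/0.25000 = 49.37%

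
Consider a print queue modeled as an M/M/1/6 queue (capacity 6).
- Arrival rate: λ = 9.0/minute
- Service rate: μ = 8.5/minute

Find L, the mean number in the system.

ρ = λ/μ = 9.0/8.5 = 1.05882
P₀ = (1-ρ)/(1-ρ^(K+1)) = (1-1.05882)/(1-1.05882^7) = -0.05882/-0.4920 = 0.1196
P_K = P₀×ρ^K = 0.1196 × 1.05882^6 = 0.1196 × 1.4091 = 0.1685
L = ρ[1 - (K+1)ρ^K + Kρ^(K+1)] / [(1-ρ)(1-ρ^(K+1))]
L = 1.05882 × (1 - 7×1.4090708 + 6×1.4919523) / ((1 - 1.05882) × (1 - 1.4919523)) = 3.2280 jobs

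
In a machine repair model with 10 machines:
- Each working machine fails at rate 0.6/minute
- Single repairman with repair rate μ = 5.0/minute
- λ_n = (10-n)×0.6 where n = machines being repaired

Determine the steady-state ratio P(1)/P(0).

P(1)/P(0) = ∏_{i=0}^{1-1} λ_i/μ_{i+1}
= (10-0)×0.6/5.0
= 1.2000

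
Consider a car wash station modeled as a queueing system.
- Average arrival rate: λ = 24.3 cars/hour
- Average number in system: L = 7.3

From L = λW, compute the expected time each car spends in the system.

Little's Law: L = λW, so W = L/λ
W = 7.3/24.3 = 0.3004 hours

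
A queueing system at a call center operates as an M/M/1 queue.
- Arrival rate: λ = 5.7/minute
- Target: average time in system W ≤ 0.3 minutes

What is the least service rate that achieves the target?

For M/M/1: W = 1/(μ-λ)
Need W ≤ 0.3, so 1/(μ-λ) ≤ 0.3
μ - λ ≥ 1/0.3 = 3.3333
μ ≥ 5.7 + 3.3333 = 9.0333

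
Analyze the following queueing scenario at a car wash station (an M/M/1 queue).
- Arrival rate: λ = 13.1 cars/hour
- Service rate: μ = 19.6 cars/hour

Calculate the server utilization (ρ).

Server utilization: ρ = λ/μ
ρ = 13.1/19.6 = 0.6684
The server is busy 66.84% of the time.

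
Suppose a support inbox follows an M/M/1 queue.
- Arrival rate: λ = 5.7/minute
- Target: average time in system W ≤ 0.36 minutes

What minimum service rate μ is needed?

For M/M/1: W = 1/(μ-λ)
Need W ≤ 0.36, so 1/(μ-λ) ≤ 0.36
μ - λ ≥ 1/0.36 = 2.7778
μ ≥ 5.7 + 2.7778 = 8.4778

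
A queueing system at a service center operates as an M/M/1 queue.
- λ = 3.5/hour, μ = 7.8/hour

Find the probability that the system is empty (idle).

ρ = λ/μ = 3.5/7.8 = 0.4487
P(0) = 1 - ρ = 1 - 0.4487 = 0.5513
The server is idle 55.13% of the time.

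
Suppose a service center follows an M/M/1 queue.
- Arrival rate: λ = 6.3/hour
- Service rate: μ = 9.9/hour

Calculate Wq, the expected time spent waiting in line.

First, compute utilization: ρ = λ/μ = 6.3/9.9 = 0.6364
For M/M/1: Wq = λ/(μ(μ-λ))
Wq = 6.3/(9.9 × (9.9-6.3))
Wq = 6.3/(9.9 × 3.60)
Wq = 0.1768 hours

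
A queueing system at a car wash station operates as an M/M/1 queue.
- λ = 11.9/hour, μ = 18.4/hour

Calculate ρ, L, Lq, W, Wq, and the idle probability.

Step 1: ρ = λ/μ = 11.9/18.4 = 0.6467
Step 2: L = λ/(μ-λ) = 11.9/6.50 = 1.8308
Step 3: Lq = λ²/(μ(μ-λ)) = 141.61/(18.4×6.50) = 1.1840
Step 4: W = 1/(μ-λ) = 1/6.50 = 0.15385
Step 5: Wq = λ/(μ(μ-λ)) = 11.9/(18.4×6.50) = 0.09950
Step 6: P(0) = 1-ρ = 0.3533
Verify: L = λW = 11.9×0.15385 = 1.8308 ✔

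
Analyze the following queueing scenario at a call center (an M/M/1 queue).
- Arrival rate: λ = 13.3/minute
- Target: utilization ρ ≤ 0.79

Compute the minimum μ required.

ρ = λ/μ, so μ = λ/ρ
μ ≥ 13.3/0.79 = 16.8354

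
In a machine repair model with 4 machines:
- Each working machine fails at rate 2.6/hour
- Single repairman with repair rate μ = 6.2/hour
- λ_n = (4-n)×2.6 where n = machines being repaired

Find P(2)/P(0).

P(2)/P(0) = ∏_{i=0}^{2-1} λ_i/μ_{i+1}
= (4-0)×2.6/6.2 × (4-1)×2.6/6.2
= 2.1103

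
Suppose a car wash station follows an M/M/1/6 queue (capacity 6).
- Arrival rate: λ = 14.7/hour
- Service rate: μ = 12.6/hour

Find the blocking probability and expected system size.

ρ = λ/μ = 14.7/12.6 = 1.16667
P₀ = (1-ρ)/(1-ρ^(K+1)) = (1-1.16667)/(1-1.16667^7) = -0.166670/-1.94196 = 0.08583
P_K = P₀×ρ^K = 0.08583 × 1.16667^6 = 0.08583 × 2.5217 = 0.2164
Blocking probability P_6 = 0.2164 (21.64%)
L = ρ[1 - (K+1)ρ^K + Kρ^(K+1)] / [(1-ρ)(1-ρ^(K+1))]
L = 1.16667 × (1 - 7×2.521670 + 6×2.941956) / ((1 - 1.16667) × (1 - 2.941956)) = 3.6047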